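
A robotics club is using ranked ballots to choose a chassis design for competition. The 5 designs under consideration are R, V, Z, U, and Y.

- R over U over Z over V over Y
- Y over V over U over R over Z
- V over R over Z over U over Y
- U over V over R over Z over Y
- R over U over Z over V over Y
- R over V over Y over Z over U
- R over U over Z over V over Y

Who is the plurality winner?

First-place vote totals:
  R: 4
  V: 1
  Z: 0
  U: 1
  Y: 1
R has the most first-place votes.

R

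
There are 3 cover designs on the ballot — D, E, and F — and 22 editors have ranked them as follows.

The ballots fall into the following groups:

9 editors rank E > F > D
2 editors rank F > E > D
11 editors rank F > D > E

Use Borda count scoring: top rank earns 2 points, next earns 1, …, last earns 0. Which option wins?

F

Borda scores:
  D: 9·0 + 2·0 + 11·1 = 11
  E: 9·2 + 2·1 + 11·0 = 20
  F: 9·1 + 2·2 + 11·2 = 35
F has the highest total.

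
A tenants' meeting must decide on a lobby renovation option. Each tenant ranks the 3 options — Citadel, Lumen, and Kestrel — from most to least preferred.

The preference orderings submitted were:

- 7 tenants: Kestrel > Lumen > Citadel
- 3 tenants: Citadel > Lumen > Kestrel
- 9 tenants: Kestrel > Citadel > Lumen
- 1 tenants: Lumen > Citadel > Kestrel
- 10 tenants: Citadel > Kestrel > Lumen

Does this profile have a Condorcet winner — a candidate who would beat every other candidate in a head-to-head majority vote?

Head-to-head results (30 voters total):
Citadel vs Lumen: Citadel wins 22–8.
Citadel vs Kestrel: Kestrel wins 16–14.
Lumen vs Kestrel: Kestrel wins 26–4.
Kestrel beats each rival — Citadel (16–14), Lumen (26–4) — so Kestrel is the Condorcet winner.

Yes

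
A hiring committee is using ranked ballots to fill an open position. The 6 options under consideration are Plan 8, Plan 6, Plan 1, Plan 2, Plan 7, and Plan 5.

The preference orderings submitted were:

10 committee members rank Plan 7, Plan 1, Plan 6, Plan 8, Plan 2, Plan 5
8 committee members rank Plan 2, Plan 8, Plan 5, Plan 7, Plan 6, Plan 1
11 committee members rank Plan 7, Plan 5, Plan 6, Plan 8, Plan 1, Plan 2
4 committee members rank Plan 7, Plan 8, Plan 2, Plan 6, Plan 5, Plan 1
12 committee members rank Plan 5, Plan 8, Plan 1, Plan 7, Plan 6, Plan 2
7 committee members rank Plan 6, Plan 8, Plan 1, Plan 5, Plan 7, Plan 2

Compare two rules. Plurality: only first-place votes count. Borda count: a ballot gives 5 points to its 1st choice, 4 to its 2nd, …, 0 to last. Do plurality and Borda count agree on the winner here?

Plurality first-place counts: Plan 8 0, Plan 6 7, Plan 1 0, Plan 2 8, Plan 7 25, Plan 5 12 → Plan 7.
Borda totals: Plan 8 166, Plan 6 126, Plan 1 108, Plan 2 62, Plan 7 172, Plan 5 146 → Plan 7.
The two rules agree on Plan 7.

Yes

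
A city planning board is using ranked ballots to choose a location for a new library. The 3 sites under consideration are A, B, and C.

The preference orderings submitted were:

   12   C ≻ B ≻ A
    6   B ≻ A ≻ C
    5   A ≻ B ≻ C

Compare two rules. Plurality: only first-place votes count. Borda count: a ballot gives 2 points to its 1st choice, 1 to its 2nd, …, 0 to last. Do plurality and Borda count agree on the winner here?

No

Plurality first-place counts: A 5, B 6, C 12 → C.
Borda totals: A 16, B 29, C 24 → B.
The two rules disagree: plurality picks C, Borda picks B.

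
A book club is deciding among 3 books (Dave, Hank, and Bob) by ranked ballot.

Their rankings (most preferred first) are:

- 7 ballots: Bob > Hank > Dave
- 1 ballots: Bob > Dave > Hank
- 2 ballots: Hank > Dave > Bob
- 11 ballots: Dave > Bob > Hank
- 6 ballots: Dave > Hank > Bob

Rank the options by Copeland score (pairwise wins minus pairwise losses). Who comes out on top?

Dave

Pairwise results:
  Dave vs Hank: Dave wins 18–9.
  Dave vs Bob: Dave wins 19–8.
  Hank vs Bob: Bob wins 19–8.
Copeland scores (wins − losses):
  Dave: 2 − 0 = 2
  Hank: 0 − 2 = -2
  Bob: 1 − 1 = 0
Dave has the best Copeland score.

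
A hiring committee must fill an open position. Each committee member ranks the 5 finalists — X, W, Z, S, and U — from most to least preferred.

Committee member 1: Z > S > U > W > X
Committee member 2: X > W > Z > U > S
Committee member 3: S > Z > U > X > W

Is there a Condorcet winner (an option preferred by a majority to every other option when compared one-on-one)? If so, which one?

Head-to-head results (3 voters total):
X vs W: X wins 2–1.
X vs Z: Z wins 2–1.
X vs S: S wins 2–1.
X vs U: U wins 2–1.
W vs Z: Z wins 2–1.
W vs S: S wins 2–1.
W vs U: U wins 2–1.
Z vs S: Z wins 2–1.
Z vs U: Z wins 3–0.
S vs U: S wins 2–1.
Z beats each rival — X (2–1), W (2–1), S (2–1), U (3–0) — so Z is the Condorcet winner.

Z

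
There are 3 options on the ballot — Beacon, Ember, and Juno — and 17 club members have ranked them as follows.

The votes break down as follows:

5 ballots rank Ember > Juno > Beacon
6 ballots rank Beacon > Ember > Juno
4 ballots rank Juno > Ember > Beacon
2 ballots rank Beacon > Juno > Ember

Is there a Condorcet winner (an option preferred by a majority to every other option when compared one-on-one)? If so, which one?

Head-to-head results (17 voters total):
Beacon vs Ember: Ember wins 9–8.
Beacon vs Juno: Juno wins 9–8.
Ember vs Juno: Ember wins 11–6.
Ember beats each rival — Beacon (9–8), Juno (11–6) — so Ember is the Condorcet winner.

Ember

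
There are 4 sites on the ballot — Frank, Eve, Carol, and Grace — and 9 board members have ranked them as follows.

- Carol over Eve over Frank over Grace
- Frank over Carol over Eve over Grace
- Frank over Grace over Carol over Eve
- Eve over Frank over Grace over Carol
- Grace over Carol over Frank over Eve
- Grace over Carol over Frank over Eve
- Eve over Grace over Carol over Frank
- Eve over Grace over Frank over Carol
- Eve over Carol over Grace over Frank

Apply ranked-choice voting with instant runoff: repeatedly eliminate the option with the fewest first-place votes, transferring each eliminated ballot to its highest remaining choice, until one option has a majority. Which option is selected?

Eve

Round 1: Eve 4, Frank 2, Grace 2, Carol 1. Carol has the fewest and is eliminated.
Round 2: Eve 5, Frank 2, Grace 2. Eve has a majority.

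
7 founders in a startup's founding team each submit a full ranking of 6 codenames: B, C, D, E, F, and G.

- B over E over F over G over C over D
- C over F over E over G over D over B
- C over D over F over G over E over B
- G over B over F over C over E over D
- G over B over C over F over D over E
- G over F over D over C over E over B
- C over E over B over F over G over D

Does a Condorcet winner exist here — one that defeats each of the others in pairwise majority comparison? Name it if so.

There is no Condorcet winner

Head-to-head results (7 voters total):
B vs C: C wins 4–3.
B vs D: B wins 4–3.
B vs E: E wins 4–3.
B vs F: B wins 4–3.
B vs G: G wins 5–2.
C vs D: C wins 6–1.
C vs E: C wins 6–1.
C vs F: C wins 4–3.
C vs G: G wins 4–3.
D vs E: E wins 4–3.
D vs F: F wins 6–1.
D vs G: G wins 6–1.
E vs F: F wins 5–2.
E vs G: G wins 4–3.
F vs G: F wins 4–3.
No candidate beats all others: B beats F beats E beats B, a majority cycle.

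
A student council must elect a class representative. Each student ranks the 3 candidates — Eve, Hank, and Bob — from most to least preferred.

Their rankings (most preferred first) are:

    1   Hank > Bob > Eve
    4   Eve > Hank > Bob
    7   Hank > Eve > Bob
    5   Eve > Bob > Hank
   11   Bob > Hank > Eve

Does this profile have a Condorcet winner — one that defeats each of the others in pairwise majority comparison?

No

Head-to-head results (28 voters total):
Eve vs Hank: Hank wins 19–9.
Eve vs Bob: Eve wins 16–12.
Hank vs Bob: Bob wins 16–12.
No candidate beats all others: Eve beats Bob beats Hank beats Eve, a majority cycle.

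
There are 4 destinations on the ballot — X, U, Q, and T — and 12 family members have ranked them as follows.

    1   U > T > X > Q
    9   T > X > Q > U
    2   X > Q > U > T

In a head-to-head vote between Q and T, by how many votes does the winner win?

Ballots ranking Q above T: 2.
Ballots ranking T above Q: 1+9 = 10.
T wins 10–2, a margin of 8.

8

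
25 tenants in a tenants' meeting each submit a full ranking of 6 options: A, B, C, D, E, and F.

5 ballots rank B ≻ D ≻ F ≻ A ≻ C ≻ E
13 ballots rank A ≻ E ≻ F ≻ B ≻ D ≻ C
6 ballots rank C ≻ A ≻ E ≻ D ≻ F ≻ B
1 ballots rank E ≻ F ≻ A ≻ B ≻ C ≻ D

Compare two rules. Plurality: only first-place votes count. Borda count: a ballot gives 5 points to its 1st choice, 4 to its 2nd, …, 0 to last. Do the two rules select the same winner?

Plurality first-place counts: A 13, B 5, C 6, D 0, E 1, F 0 → A.
Borda totals: A 102, B 53, C 36, D 45, E 75, F 64 → A.
The two rules agree on A.

Yes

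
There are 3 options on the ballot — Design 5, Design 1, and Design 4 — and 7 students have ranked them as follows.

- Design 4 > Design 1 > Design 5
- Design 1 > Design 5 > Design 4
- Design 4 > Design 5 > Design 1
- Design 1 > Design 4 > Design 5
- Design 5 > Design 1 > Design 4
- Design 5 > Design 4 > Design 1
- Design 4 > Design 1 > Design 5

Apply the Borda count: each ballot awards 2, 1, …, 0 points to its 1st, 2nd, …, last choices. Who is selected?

Design 4

Borda scores:
  Design 5: 0 + 1 + 1 + 0 + 2 + 2 + 0 = 6
  Design 1: 1 + 2 + 0 + 2 + 1 + 0 + 1 = 7
  Design 4: 2 + 0 + 2 + 1 + 0 + 1 + 2 = 8
Design 4 has the highest total.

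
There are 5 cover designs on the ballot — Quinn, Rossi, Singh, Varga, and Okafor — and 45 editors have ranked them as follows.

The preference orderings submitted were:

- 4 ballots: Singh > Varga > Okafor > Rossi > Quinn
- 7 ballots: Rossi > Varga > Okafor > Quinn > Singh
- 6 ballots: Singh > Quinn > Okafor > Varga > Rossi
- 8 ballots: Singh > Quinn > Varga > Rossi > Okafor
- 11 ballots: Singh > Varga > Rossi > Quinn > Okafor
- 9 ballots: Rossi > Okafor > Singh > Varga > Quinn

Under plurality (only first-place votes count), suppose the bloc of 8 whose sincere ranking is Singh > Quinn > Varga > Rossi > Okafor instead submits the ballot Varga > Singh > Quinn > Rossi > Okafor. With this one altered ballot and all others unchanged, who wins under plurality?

First-place totals with the altered ballot: Quinn 0, Rossi 16, Singh 21, Varga 8, Okafor 0.
The winner is unchanged: still Singh.

Singh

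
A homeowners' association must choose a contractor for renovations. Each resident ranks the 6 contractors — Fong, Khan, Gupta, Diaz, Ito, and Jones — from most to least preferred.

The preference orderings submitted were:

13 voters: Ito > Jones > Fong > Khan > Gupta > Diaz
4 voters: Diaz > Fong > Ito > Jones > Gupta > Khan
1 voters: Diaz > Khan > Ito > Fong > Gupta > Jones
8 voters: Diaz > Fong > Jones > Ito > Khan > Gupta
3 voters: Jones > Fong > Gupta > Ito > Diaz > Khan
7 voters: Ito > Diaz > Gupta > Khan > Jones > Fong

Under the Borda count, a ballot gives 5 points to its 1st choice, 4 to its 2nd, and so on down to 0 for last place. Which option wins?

Borda scores:
  Fong: 13·3 + 4·4 + 2 + 8·4 + 3·4 + 7·0 = 101
  Khan: 13·2 + 4·0 + 4 + 8·1 + 3·0 + 7·2 = 52
  Gupta: 13·1 + 4·1 + 1 + 8·0 + 3·3 + 7·3 = 48
  Diaz: 13·0 + 4·5 + 5 + 8·5 + 3·1 + 7·4 = 96
  Ito: 13·5 + 4·3 + 3 + 8·2 + 3·2 + 7·5 = 137
  Jones: 13·4 + 4·2 + 0 + 8·3 + 3·5 + 7·1 = 106
Ito has the highest total.

Ito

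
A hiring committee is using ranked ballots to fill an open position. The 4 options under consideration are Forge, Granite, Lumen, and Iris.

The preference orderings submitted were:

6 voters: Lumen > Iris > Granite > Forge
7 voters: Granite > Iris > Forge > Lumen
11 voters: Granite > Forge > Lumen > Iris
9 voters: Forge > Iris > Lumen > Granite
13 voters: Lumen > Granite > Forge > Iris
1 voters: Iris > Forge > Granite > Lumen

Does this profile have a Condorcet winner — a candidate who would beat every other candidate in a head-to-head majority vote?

Head-to-head results (47 voters total):
Forge vs Granite: Granite wins 37–10.
Forge vs Lumen: Forge wins 28–19.
Forge vs Iris: Forge wins 33–14.
Granite vs Lumen: Lumen wins 28–19.
Granite vs Iris: Granite wins 31–16.
Lumen vs Iris: Lumen wins 30–17.
No candidate beats all others: Forge beats Lumen beats Granite beats Forge, a majority cycle.

No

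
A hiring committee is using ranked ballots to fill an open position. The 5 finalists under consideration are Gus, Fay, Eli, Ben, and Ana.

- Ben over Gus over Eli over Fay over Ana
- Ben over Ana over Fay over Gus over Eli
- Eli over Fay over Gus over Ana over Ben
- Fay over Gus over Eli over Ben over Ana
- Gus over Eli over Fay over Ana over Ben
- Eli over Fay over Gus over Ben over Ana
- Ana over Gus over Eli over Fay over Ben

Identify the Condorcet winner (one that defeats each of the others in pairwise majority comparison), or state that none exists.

There is no Condorcet winner

Head-to-head results (7 voters total):
Gus vs Fay: Fay wins 4–3.
Gus vs Eli: Gus wins 5–2.
Gus vs Ben: Gus wins 5–2.
Gus vs Ana: Gus wins 5–2.
Fay vs Eli: Eli wins 5–2.
Fay vs Ben: Fay wins 5–2.
Fay vs Ana: Fay wins 5–2.
Eli vs Ben: Eli wins 5–2.
Eli vs Ana: Eli wins 5–2.
Ben vs Ana: Ben wins 4–3.
No candidate beats all others: Gus beats Eli beats Fay beats Gus, a majority cycle.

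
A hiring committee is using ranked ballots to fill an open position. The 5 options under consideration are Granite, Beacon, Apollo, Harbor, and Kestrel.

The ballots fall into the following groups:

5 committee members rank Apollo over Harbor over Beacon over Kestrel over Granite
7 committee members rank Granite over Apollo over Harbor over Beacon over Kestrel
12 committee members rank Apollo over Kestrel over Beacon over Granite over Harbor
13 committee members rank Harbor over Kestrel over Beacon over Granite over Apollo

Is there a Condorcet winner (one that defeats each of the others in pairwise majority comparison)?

No

Head-to-head results (37 voters total):
Granite vs Beacon: Beacon wins 30–7.
Granite vs Apollo: Granite wins 20–17.
Granite vs Harbor: Granite wins 19–18.
Granite vs Kestrel: Kestrel wins 30–7.
Beacon vs Apollo: Apollo wins 24–13.
Beacon vs Harbor: Harbor wins 25–12.
Beacon vs Kestrel: Kestrel wins 25–12.
Apollo vs Harbor: Apollo wins 24–13.
Apollo vs Kestrel: Apollo wins 24–13.
Harbor vs Kestrel: Harbor wins 25–12.
No candidate beats all others: Granite beats Apollo beats Beacon beats Granite, a majority cycle.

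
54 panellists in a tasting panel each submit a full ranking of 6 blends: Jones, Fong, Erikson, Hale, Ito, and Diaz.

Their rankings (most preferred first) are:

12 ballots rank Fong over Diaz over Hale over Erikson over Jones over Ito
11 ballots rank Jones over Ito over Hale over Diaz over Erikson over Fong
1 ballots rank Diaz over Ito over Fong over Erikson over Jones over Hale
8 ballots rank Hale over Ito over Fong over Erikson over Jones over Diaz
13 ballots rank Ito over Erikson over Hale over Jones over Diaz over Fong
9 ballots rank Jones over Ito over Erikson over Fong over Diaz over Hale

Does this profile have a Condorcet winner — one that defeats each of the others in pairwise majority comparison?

Head-to-head results (54 voters total):
Jones vs Fong: Jones wins 33–21.
Jones vs Erikson: Erikson wins 34–20.
Jones vs Hale: Hale wins 33–21.
Jones vs Ito: Jones wins 32–22.
Jones vs Diaz: Jones wins 41–13.
Fong vs Erikson: Erikson wins 33–21.
Fong vs Hale: Hale wins 32–22.
Fong vs Ito: Ito wins 42–12.
Fong vs Diaz: Fong wins 29–25.
Erikson vs Hale: Hale wins 31–23.
Erikson vs Ito: Ito wins 42–12.
Erikson vs Diaz: Erikson wins 30–24.
Hale vs Ito: Ito wins 34–20.
Hale vs Diaz: Hale wins 32–22.
Ito vs Diaz: Ito wins 41–13.
No candidate beats all others: Jones beats Ito beats Erikson beats Jones, a majority cycle.

No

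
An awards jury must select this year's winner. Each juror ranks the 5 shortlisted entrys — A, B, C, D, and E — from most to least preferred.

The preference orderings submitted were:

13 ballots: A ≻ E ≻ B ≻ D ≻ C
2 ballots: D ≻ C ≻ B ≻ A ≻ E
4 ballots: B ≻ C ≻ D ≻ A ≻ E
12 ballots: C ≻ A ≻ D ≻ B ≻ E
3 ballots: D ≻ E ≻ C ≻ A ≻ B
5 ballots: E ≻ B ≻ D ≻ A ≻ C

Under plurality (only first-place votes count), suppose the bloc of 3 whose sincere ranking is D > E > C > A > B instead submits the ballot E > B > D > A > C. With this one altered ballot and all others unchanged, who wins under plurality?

A

First-place totals with the altered ballot: A 13, B 4, C 12, D 2, E 8.
The winner is unchanged: still A.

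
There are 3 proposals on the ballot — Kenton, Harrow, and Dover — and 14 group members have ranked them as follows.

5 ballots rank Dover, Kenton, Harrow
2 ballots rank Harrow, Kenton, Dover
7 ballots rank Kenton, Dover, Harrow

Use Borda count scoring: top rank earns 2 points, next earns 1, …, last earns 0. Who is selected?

Borda scores:
  Kenton: 5·1 + 2·1 + 7·2 = 21
  Harrow: 5·0 + 2·2 + 7·0 = 4
  Dover: 5·2 + 2·0 + 7·1 = 17
Kenton has the highest total.

Kenton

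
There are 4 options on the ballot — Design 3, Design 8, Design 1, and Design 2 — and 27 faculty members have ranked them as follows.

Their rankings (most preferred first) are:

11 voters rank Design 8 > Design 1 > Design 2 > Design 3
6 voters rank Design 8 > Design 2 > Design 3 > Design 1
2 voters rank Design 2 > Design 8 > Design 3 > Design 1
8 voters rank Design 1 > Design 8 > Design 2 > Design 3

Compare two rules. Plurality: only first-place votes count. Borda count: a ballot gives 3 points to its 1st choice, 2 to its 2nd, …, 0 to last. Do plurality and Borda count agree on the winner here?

Yes

Plurality first-place counts: Design 3 0, Design 8 17, Design 1 8, Design 2 2 → Design 8.
Borda totals: Design 3 8, Design 8 71, Design 1 46, Design 2 37 → Design 8.
The two rules agree on Design 8.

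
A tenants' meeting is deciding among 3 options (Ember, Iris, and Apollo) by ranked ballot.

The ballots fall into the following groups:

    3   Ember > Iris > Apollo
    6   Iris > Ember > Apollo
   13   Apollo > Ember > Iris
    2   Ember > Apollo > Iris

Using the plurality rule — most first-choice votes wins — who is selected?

First-place vote totals:
  Ember: 5
  Iris: 6
  Apollo: 13
Apollo has the most first-place votes.

Apollo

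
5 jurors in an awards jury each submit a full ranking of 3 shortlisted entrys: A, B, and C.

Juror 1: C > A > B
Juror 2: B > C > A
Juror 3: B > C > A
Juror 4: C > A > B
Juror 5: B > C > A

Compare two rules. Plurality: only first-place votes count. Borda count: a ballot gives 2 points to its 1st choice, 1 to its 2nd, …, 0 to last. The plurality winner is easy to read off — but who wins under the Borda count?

Plurality first-place counts: A 0, B 3, C 2 → B.
Borda totals: A 2, B 6, C 7 → C.

C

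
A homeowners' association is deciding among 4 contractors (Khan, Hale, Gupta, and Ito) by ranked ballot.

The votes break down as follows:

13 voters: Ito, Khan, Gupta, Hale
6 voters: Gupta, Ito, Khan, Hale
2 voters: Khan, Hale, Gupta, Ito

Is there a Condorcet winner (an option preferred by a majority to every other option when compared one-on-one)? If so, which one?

Head-to-head results (21 voters total):
Khan vs Hale: Khan wins 21–0.
Khan vs Gupta: Khan wins 15–6.
Khan vs Ito: Ito wins 19–2.
Hale vs Gupta: Gupta wins 19–2.
Hale vs Ito: Ito wins 19–2.
Gupta vs Ito: Ito wins 13–8.
Ito beats each rival — Khan (19–2), Hale (19–2), Gupta (13–8) — so Ito is the Condorcet winner.

Ito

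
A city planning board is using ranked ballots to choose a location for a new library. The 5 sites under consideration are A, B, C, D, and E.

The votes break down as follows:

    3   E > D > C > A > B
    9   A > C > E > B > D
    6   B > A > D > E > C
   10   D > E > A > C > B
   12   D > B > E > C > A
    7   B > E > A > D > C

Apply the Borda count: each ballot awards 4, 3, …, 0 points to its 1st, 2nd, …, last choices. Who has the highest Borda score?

D

Borda scores:
  A: 3·1 + 9·4 + 6·3 + 10·2 + 12·0 + 7·2 = 91
  B: 3·0 + 9·1 + 6·4 + 10·0 + 12·3 + 7·4 = 97
  C: 3·2 + 9·3 + 6·0 + 10·1 + 12·1 + 7·0 = 55
  D: 3·3 + 9·0 + 6·2 + 10·4 + 12·4 + 7·1 = 116
  E: 3·4 + 9·2 + 6·1 + 10·3 + 12·2 + 7·3 = 111
D has the highest total.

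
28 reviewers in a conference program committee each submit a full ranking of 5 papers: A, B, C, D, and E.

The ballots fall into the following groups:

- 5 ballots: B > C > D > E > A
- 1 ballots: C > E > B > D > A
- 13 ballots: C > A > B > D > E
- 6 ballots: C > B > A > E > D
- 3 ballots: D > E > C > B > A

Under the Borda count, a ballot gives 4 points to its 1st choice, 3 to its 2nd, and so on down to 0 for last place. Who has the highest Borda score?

C

Borda scores:
  A: 5·0 + 0 + 13·3 + 6·2 + 3·0 = 51
  B: 5·4 + 2 + 13·2 + 6·3 + 3·1 = 69
  C: 5·3 + 4 + 13·4 + 6·4 + 3·2 = 101
  D: 5·2 + 1 + 13·1 + 6·0 + 3·4 = 36
  E: 5·1 + 3 + 13·0 + 6·1 + 3·3 = 23
C has the highest total.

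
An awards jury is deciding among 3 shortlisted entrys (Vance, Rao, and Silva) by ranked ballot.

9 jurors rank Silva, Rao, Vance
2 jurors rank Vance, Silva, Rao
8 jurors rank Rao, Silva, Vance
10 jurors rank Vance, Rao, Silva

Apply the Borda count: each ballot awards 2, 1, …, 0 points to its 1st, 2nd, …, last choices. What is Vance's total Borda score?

24

Borda scores:
  Vance: 9·0 + 2·2 + 8·0 + 10·2 = 24
  Rao: 9·1 + 2·0 + 8·2 + 10·1 = 35
  Silva: 9·2 + 2·1 + 8·1 + 10·0 = 28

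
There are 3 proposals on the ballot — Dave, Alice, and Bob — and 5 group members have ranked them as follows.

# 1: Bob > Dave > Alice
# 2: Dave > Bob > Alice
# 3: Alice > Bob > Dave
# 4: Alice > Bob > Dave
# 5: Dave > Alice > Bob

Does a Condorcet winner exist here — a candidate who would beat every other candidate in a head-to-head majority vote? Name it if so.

None — there is no Condorcet winner

Head-to-head results (5 voters total):
Dave vs Alice: Dave wins 3–2.
Dave vs Bob: Bob wins 3–2.
Alice vs Bob: Alice wins 3–2.
No candidate beats all others: Dave beats Alice beats Bob beats Dave, a majority cycle.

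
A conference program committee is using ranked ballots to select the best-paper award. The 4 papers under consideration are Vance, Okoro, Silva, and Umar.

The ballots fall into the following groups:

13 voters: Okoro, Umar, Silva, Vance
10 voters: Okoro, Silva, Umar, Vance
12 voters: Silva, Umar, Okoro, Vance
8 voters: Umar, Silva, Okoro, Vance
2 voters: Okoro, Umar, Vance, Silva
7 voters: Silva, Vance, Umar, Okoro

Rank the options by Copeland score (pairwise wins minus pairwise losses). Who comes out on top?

Silva

Pairwise results:
  Vance vs Okoro: Okoro wins 45–7.
  Vance vs Silva: Silva wins 50–2.
  Vance vs Umar: Umar wins 45–7.
  Okoro vs Silva: Silva wins 27–25.
  Okoro vs Umar: Umar wins 27–25.
  Silva vs Umar: Silva wins 29–23.
Copeland scores (wins − losses):
  Vance: 0 − 3 = -3
  Okoro: 1 − 2 = -1
  Silva: 3 − 0 = 3
  Umar: 2 − 1 = 1
Silva has the best Copeland score.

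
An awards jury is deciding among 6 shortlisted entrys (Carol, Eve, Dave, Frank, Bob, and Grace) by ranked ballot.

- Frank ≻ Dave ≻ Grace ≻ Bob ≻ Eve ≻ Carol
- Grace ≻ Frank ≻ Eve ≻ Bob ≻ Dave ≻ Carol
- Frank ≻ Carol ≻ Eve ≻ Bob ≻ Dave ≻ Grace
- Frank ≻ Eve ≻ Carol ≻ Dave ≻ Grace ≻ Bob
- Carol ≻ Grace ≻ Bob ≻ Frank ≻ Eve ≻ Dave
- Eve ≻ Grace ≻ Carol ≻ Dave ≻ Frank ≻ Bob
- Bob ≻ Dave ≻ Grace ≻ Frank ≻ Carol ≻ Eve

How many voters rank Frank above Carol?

5

Ballots ranking Frank above Carol: 5.
Ballots ranking Carol above Frank: 2.
So 5 of 7 voters prefer Frank to Carol.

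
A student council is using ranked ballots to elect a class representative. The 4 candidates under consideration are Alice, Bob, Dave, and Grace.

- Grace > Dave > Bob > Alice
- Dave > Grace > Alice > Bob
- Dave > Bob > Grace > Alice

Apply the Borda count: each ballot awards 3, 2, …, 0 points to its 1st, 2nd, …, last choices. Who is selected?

Borda scores:
  Alice: 0 + 1 + 0 = 1
  Bob: 1 + 0 + 2 = 3
  Dave: 2 + 3 + 3 = 8
  Grace: 3 + 2 + 1 = 6
Dave has the highest total.

Dave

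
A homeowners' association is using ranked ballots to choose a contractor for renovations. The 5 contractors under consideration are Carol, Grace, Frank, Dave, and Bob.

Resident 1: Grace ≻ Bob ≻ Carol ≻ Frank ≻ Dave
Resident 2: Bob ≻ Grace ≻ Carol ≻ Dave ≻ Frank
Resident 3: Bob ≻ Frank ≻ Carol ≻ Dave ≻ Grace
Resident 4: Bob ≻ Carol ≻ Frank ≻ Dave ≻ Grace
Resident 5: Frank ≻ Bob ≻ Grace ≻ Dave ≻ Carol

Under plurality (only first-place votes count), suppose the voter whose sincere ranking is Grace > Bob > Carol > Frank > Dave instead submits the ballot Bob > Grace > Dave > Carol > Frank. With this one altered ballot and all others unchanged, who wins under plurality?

First-place totals with the altered ballot: Carol 0, Grace 0, Frank 1, Dave 0, Bob 4.
The winner is unchanged: still Bob.

Bob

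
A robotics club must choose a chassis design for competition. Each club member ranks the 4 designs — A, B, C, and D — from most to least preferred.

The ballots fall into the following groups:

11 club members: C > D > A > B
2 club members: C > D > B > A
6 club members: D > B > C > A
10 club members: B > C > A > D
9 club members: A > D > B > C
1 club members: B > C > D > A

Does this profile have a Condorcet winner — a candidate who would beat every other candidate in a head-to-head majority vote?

Head-to-head results (39 voters total):
A vs B: A wins 20–19.
A vs C: C wins 30–9.
A vs D: D wins 20–19.
B vs C: B wins 26–13.
B vs D: D wins 28–11.
C vs D: C wins 24–15.
No candidate beats all others: A beats B beats C beats A, a majority cycle.

No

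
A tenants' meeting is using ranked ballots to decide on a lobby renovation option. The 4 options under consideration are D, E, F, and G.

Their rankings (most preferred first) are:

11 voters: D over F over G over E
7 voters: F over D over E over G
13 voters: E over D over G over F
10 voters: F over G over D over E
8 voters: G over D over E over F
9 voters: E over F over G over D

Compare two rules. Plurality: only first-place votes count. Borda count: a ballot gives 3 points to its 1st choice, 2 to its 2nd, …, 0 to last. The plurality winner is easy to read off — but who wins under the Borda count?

Plurality first-place counts: D 11, E 22, F 17, G 8 → E.
Borda totals: D 99, E 81, F 91, G 77 → D.

D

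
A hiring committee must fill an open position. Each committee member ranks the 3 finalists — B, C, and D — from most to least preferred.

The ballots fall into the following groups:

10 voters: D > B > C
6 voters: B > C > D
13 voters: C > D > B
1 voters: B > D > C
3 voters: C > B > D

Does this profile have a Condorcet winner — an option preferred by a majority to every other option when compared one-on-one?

No

Head-to-head results (33 voters total):
B vs C: B wins 17–16.
B vs D: D wins 23–10.
C vs D: C wins 22–11.
No candidate beats all others: B beats C beats D beats B, a majority cycle.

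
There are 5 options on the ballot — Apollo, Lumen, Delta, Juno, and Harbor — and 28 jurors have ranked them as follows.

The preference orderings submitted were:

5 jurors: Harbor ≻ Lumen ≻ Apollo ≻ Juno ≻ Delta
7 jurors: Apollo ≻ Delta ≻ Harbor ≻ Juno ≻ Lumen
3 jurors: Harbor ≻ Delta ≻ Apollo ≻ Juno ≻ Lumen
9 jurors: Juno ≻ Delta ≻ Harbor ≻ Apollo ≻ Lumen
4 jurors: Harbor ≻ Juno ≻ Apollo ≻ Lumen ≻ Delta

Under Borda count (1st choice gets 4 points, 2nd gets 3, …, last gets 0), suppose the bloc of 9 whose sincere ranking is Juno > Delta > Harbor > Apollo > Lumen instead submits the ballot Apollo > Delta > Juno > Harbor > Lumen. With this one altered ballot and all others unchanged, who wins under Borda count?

Borda totals with the altered ballot: Apollo 88, Lumen 19, Delta 57, Juno 45, Harbor 71.
The switch changes the winner from Harbor to Apollo.

Apollo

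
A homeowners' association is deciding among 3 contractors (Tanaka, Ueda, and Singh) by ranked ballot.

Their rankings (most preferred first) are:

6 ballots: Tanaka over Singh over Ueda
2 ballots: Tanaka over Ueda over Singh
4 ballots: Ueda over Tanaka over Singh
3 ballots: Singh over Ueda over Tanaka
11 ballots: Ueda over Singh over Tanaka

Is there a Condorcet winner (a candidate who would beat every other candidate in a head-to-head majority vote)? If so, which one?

Ueda

Head-to-head results (26 voters total):
Tanaka vs Ueda: Ueda wins 18–8.
Tanaka vs Singh: Singh wins 14–12.
Ueda vs Singh: Ueda wins 17–9.
Ueda beats each rival — Tanaka (18–8), Singh (17–9) — so Ueda is the Condorcet winner.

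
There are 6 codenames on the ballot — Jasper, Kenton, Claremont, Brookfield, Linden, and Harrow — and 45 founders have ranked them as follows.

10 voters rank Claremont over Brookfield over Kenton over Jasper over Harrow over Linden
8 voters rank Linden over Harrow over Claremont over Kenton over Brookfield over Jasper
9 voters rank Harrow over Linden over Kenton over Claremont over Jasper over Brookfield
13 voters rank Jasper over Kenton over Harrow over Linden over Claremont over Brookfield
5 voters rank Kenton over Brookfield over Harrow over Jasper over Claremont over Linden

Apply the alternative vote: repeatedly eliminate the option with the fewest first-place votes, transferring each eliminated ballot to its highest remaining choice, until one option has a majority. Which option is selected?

Round 1: Jasper 13, Claremont 10, Harrow 9, Linden 8, Kenton 5, Brookfield 0. Brookfield has the fewest and is eliminated.
Round 2: Jasper 13, Claremont 10, Harrow 9, Linden 8, Kenton 5. Kenton has the fewest and is eliminated.
Round 3: Harrow 14, Jasper 13, Claremont 10, Linden 8. Linden has the fewest and is eliminated.
Round 4: Harrow 22, Jasper 13, Claremont 10. Claremont has the fewest and is eliminated.
Round 5: Jasper 23, Harrow 22. Jasper has a majority.

Jasper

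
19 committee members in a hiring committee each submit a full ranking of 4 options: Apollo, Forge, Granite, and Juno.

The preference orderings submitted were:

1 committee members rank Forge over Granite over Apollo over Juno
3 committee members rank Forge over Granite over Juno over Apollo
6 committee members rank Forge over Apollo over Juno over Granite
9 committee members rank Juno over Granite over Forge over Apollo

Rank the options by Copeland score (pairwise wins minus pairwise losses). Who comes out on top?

Forge

Pairwise results:
  Apollo vs Forge: Forge wins 19–0.
  Apollo vs Granite: Granite wins 13–6.
  Apollo vs Juno: Juno wins 12–7.
  Forge vs Granite: Forge wins 10–9.
  Forge vs Juno: Forge wins 10–9.
  Granite vs Juno: Juno wins 15–4.
Copeland scores (wins − losses):
  Apollo: 0 − 3 = -3
  Forge: 3 − 0 = 3
  Granite: 1 − 2 = -1
  Juno: 2 − 1 = 1
Forge has the best Copeland score.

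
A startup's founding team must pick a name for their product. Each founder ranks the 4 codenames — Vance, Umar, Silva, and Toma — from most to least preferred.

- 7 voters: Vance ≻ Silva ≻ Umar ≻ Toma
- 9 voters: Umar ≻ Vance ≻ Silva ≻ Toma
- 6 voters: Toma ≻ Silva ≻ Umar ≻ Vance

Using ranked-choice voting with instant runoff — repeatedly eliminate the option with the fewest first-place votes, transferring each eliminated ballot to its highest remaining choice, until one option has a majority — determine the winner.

Round 1: Umar 9, Vance 7, Toma 6, Silva 0. Silva has the fewest and is eliminated.
Round 2: Umar 9, Vance 7, Toma 6. Toma has the fewest and is eliminated.
Round 3: Umar 15, Vance 7. Umar has a majority.

Umar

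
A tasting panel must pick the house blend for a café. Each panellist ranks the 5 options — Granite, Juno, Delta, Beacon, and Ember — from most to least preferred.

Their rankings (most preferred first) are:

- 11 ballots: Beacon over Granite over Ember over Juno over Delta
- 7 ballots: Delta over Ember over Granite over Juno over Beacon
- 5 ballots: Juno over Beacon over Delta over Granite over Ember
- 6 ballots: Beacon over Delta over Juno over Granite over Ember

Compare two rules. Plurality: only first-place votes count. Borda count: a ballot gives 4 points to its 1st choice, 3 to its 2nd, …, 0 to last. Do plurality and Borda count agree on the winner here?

Yes

Plurality first-place counts: Granite 0, Juno 5, Delta 7, Beacon 17, Ember 0 → Beacon.
Borda totals: Granite 58, Juno 50, Delta 56, Beacon 83, Ember 43 → Beacon.
The two rules agree on Beacon.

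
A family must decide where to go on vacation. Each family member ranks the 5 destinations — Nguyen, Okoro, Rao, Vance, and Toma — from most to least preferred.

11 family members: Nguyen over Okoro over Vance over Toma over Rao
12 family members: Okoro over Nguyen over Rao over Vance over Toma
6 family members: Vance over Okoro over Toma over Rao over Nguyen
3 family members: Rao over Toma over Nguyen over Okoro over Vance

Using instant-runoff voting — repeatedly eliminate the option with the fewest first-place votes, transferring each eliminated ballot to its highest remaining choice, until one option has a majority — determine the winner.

Round 1: Okoro 12, Nguyen 11, Vance 6, Rao 3, Toma 0. Toma has the fewest and is eliminated.
Round 2: Okoro 12, Nguyen 11, Vance 6, Rao 3. Rao has the fewest and is eliminated.
Round 3: Nguyen 14, Okoro 12, Vance 6. Vance has the fewest and is eliminated.
Round 4: Okoro 18, Nguyen 14. Okoro has a majority.

Okoro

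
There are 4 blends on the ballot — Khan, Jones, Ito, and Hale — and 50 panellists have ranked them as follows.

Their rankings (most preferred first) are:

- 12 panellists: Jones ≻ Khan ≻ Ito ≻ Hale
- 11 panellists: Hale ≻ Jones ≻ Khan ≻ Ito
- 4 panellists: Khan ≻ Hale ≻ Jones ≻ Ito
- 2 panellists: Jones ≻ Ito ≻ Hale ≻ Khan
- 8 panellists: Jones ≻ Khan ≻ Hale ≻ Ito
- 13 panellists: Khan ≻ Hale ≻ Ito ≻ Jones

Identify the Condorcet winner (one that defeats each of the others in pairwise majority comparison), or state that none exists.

Head-to-head results (50 voters total):
Khan vs Jones: Jones wins 33–17.
Khan vs Ito: Khan wins 48–2.
Khan vs Hale: Khan wins 37–13.
Jones vs Ito: Jones wins 37–13.
Jones vs Hale: Hale wins 28–22.
Ito vs Hale: Hale wins 36–14.
No candidate beats all others: Khan beats Hale beats Jones beats Khan, a majority cycle.

None — there is no Condorcet winner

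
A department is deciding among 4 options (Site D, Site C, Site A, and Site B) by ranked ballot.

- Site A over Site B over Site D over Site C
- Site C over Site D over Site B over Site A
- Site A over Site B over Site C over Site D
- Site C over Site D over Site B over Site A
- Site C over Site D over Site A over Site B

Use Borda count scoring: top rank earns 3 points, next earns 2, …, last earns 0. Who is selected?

Borda scores:
  Site D: 1 + 2 + 0 + 2 + 2 = 7
  Site C: 0 + 3 + 1 + 3 + 3 = 10
  Site A: 3 + 0 + 3 + 0 + 1 = 7
  Site B: 2 + 1 + 2 + 1 + 0 = 6
Site C has the highest total.

Site C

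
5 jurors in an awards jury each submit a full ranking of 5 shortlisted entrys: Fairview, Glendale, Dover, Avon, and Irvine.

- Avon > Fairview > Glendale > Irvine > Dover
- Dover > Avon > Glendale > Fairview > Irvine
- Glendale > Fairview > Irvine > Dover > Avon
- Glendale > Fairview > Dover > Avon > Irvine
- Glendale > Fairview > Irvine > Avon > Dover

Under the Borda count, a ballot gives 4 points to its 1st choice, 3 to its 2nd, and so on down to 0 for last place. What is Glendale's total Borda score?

16

Borda scores:
  Fairview: 3 + 1 + 3 + 3 + 3 = 13
  Glendale: 2 + 2 + 4 + 4 + 4 = 16
  Dover: 0 + 4 + 1 + 2 + 0 = 7
  Avon: 4 + 3 + 0 + 1 + 1 = 9
  Irvine: 1 + 0 + 2 + 0 + 2 = 5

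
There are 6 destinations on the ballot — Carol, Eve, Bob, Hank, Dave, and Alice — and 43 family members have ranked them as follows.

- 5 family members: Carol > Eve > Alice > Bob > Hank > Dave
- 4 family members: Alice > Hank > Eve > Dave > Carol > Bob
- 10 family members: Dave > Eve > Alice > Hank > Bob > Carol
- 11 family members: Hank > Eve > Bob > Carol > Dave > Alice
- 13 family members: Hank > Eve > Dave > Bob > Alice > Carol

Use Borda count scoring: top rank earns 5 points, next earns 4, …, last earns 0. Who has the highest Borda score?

Eve

Borda scores:
  Carol: 5·5 + 4·1 + 10·0 + 11·2 + 13·0 = 51
  Eve: 5·4 + 4·3 + 10·4 + 11·4 + 13·4 = 168
  Bob: 5·2 + 4·0 + 10·1 + 11·3 + 13·2 = 79
  Hank: 5·1 + 4·4 + 10·2 + 11·5 + 13·5 = 161
  Dave: 5·0 + 4·2 + 10·5 + 11·1 + 13·3 = 108
  Alice: 5·3 + 4·5 + 10·3 + 11·0 + 13·1 = 78
Eve has the highest total.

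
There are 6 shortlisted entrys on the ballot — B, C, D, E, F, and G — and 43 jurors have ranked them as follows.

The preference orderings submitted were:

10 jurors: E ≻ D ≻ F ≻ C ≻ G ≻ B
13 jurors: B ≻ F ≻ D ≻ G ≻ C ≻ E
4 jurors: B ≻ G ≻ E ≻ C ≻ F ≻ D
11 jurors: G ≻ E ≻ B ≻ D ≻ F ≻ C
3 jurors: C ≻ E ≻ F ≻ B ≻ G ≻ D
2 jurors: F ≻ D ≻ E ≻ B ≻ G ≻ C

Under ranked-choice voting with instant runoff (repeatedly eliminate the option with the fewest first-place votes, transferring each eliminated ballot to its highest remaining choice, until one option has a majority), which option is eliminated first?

D

Round 1: B 17, G 11, E 10, C 3, F 2, D 0. D has the fewest and is eliminated.
Round 2: B 17, G 11, E 10, C 3, F 2. F has the fewest and is eliminated.
Round 3: B 17, E 12, G 11, C 3. C has the fewest and is eliminated.
Round 4: B 17, E 15, G 11. G has the fewest and is eliminated.
Round 5: E 26, B 17. E has a majority.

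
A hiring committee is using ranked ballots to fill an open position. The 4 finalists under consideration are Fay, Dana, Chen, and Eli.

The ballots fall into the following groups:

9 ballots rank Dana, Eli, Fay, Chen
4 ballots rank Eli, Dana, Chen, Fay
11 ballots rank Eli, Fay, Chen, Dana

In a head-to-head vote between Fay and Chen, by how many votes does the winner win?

Ballots ranking Fay above Chen: 9+11 = 20.
Ballots ranking Chen above Fay: 4.
Fay wins 20–4, a margin of 16.

16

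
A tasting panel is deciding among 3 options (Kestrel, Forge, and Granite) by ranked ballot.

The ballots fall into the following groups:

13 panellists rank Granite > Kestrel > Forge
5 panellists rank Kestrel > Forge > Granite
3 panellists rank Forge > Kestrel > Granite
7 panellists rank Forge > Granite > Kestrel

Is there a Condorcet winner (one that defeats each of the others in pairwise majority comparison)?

Head-to-head results (28 voters total):
Kestrel vs Forge: Kestrel wins 18–10.
Kestrel vs Granite: Granite wins 20–8.
Forge vs Granite: Forge wins 15–13.
No candidate beats all others: Kestrel beats Forge beats Granite beats Kestrel, a majority cycle.

No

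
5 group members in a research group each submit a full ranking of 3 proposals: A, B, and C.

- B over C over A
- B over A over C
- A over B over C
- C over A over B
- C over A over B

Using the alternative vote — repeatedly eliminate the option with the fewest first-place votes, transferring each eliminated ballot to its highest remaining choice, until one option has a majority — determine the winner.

B

Round 1: B 2, C 2, A 1. A has the fewest and is eliminated.
Round 2: B 3, C 2. B has a majority.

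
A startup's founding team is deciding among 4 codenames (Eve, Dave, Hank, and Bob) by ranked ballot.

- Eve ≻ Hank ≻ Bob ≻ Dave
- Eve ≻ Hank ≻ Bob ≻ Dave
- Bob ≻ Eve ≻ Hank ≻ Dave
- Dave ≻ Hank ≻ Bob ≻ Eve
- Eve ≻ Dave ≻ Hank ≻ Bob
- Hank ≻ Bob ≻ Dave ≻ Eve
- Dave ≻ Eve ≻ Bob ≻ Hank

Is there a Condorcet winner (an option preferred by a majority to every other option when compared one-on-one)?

Head-to-head results (7 voters total):
Eve vs Dave: Eve wins 4–3.
Eve vs Hank: Eve wins 5–2.
Eve vs Bob: Eve wins 4–3.
Dave vs Hank: Hank wins 4–3.
Dave vs Bob: Bob wins 4–3.
Hank vs Bob: Hank wins 5–2.
Eve beats each rival — Dave (4–3), Hank (5–2), Bob (4–3) — so Eve is the Condorcet winner.

Yes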